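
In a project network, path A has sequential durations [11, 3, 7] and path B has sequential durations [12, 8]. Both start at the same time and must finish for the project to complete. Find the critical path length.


Path A total = 11 + 3 + 7 = 21
Path B total = 12 + 8 = 20
Critical path = longest path = max(21, 20) = 21

21


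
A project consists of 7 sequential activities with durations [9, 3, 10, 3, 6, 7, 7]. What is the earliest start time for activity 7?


Activity 7 starts after activities 1 through 6 complete.
Predecessor durations: [9, 3, 10, 3, 6, 7]
ES = 9 + 3 + 10 + 3 + 6 + 7 = 38

38


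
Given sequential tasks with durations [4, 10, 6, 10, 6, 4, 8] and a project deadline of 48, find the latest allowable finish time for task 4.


LF(activity 4) = deadline - sum of successor durations
Successors: activities 5 through 7 with durations [6, 4, 8]
Sum of successor durations = 18
LF = 48 - 18 = 30

30


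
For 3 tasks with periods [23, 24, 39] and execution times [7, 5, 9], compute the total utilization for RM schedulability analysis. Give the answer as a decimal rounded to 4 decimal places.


Compute individual utilizations (exact fractions):
  Task 1: C/T = 7/23 (approx. 0.3043)
  Task 2: C/T = 5/24 (approx. 0.2083)
  Task 3: C/T = 9/39 = 3/13 (approx. 0.2308)
Total utilization U = 7/23 + 5/24 + 3/13 = 5335/7176
Rounded to 4 decimal places: U = 0.7435
RM (Liu & Layland) bound for 3 tasks = 0.779763; compare with U = 5335/7176 (approx. 0.743450)
U <= bound, so schedulable by RM sufficient condition.

0.7435


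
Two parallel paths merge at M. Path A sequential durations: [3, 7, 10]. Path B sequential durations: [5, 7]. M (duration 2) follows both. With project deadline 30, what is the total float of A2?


Forward pass: ES(A2) = sum of predecessors on chain A = 3
EF = ES + duration = 3 + 7 = 10
Backward pass: LF(M) = deadline = 30; LS(M) = 30 - 2 = 28
LF(A2) = LS(M) - sum(successors on chain A) = 28 - 10 = 18
LS = LF - duration = 18 - 7 = 11
Total float = LS - ES = 11 - 3 = 8

8


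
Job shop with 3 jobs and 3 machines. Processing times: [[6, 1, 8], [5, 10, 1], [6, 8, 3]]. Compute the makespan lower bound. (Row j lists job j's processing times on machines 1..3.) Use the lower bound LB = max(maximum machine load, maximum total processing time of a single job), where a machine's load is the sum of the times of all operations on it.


Machine loads:
  Machine 1: 6 + 5 + 6 = 17
  Machine 2: 1 + 10 + 8 = 19
  Machine 3: 8 + 1 + 3 = 12
Max machine load = 19
Job totals:
  Job 1: 15
  Job 2: 16
  Job 3: 17
Max job total = 17
Lower bound = max(19, 17) = 19

19


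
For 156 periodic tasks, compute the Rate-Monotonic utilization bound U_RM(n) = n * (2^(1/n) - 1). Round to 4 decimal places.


Compute 2^(1/156) = 1.0044531370
Subtract 1: 1.0044531370 - 1 = 0.0044531370
Multiply by n: 156 * 0.0044531370 = 0.6946893720
Round to 4 dp: 0.6947

0.6947


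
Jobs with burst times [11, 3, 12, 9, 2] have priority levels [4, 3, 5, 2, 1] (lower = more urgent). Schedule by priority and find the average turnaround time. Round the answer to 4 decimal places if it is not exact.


Sort by priority (ascending = highest first):
Order: [(1, 2), (2, 9), (3, 3), (4, 11), (5, 12)]
Completion times:
  Priority 1, burst=2, C=2
  Priority 2, burst=9, C=11
  Priority 3, burst=3, C=14
  Priority 4, burst=11, C=25
  Priority 5, burst=12, C=37
Average turnaround = 89/5 = 17.8

17.8


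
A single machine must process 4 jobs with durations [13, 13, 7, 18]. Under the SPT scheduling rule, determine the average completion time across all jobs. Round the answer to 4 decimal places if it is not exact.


Sort jobs by processing time (SPT order): [7, 13, 13, 18]
Compute completion times sequentially:
  Job 1: processing = 7, completes at 7
  Job 2: processing = 13, completes at 20
  Job 3: processing = 13, completes at 33
  Job 4: processing = 18, completes at 51
Sum of completion times = 111
Average completion time = 111/4 = 27.75

27.75


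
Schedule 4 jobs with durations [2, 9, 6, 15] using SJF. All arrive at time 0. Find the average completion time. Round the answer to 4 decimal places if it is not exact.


SJF order (ascending): [2, 6, 9, 15]
Completion times:
  Job 1: burst=2, C=2
  Job 2: burst=6, C=8
  Job 3: burst=9, C=17
  Job 4: burst=15, C=32
Average completion = 59/4 = 14.75

14.75


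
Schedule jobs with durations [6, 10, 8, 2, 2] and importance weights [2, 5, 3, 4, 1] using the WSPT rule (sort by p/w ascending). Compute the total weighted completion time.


Compute p/w ratios and sort ascending (WSPT): [(2, 4), (10, 5), (2, 1), (8, 3), (6, 2)]
Compute weighted completion times:
  Job (p=2,w=4): C=2, w*C=4*2=8
  Job (p=10,w=5): C=12, w*C=5*12=60
  Job (p=2,w=1): C=14, w*C=1*14=14
  Job (p=8,w=3): C=22, w*C=3*22=66
  Job (p=6,w=2): C=28, w*C=2*28=56
Total weighted completion time = 204

204


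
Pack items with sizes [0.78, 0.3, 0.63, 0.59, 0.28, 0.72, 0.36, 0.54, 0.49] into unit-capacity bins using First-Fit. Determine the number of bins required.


Place items sequentially using First-Fit:
  Item 0.78 -> new Bin 1
  Item 0.3 -> new Bin 2
  Item 0.63 -> Bin 2 (now 0.93)
  Item 0.59 -> new Bin 3
  Item 0.28 -> Bin 3 (now 0.87)
  Item 0.72 -> new Bin 4
  Item 0.36 -> new Bin 5
  Item 0.54 -> Bin 5 (now 0.9)
  Item 0.49 -> new Bin 6
Total bins used = 6

6


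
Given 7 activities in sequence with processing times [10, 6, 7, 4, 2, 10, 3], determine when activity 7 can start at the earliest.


Activity 7 starts after activities 1 through 6 complete.
Predecessor durations: [10, 6, 7, 4, 2, 10]
ES = 10 + 6 + 7 + 4 + 2 + 10 = 39

39


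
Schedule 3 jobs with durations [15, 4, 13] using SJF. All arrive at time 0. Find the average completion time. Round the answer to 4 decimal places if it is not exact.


SJF order (ascending): [4, 13, 15]
Completion times:
  Job 1: burst=4, C=4
  Job 2: burst=13, C=17
  Job 3: burst=15, C=32
Average completion = 53/3 = 17.6667

17.6667


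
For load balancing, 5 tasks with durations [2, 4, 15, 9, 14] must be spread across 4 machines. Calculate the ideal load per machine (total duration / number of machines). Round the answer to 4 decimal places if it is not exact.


Total processing time = 2 + 4 + 15 + 9 + 14 = 44
Number of machines = 4
Ideal balanced load = 44 / 4 = 11.0

11.0


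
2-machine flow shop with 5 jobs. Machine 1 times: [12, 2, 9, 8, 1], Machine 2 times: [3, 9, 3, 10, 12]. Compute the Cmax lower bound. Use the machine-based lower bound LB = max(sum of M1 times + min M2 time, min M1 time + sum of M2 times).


LB1 = sum(M1 times) + min(M2 times) = 32 + 3 = 35
LB2 = min(M1 times) + sum(M2 times) = 1 + 37 = 38
Lower bound = max(LB1, LB2) = max(35, 38) = 38

38


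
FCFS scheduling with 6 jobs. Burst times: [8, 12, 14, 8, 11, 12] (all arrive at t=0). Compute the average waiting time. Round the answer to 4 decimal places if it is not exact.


FCFS order (as given): [8, 12, 14, 8, 11, 12]
Waiting times:
  Job 1: wait = 0
  Job 2: wait = 8
  Job 3: wait = 20
  Job 4: wait = 34
  Job 5: wait = 42
  Job 6: wait = 53
Sum of waiting times = 157
Average waiting time = 157/6 = 26.1667

26.1667


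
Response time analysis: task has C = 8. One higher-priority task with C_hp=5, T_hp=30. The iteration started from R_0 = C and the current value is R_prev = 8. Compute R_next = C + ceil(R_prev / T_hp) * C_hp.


R_next = C + ceil(R_prev / T_hp) * C_hp
ceil(8 / 30) = ceil(0.2667) = 1
Interference = 1 * 5 = 5
R_next = 8 + 5 = 13

13


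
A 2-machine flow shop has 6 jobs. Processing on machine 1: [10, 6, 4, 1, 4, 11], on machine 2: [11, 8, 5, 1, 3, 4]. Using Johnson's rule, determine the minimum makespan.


Apply Johnson's rule:
  Group 1 (a <= b): [(4, 1, 1), (3, 4, 5), (2, 6, 8), (1, 10, 11)]
  Group 2 (a > b): [(6, 11, 4), (5, 4, 3)]
Optimal job order: [4, 3, 2, 1, 6, 5]
Schedule:
  Job 4: M1 done at 1, M2 done at 2
  Job 3: M1 done at 5, M2 done at 10
  Job 2: M1 done at 11, M2 done at 19
  Job 1: M1 done at 21, M2 done at 32
  Job 6: M1 done at 32, M2 done at 36
  Job 5: M1 done at 36, M2 done at 39
Makespan = 39

39


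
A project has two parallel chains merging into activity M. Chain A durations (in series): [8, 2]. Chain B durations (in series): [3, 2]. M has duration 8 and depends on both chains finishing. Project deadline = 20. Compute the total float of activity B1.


Forward pass: ES(B1) = sum of predecessors on chain B = 0
EF = ES + duration = 0 + 3 = 3
Backward pass: LF(M) = deadline = 20; LS(M) = 20 - 8 = 12
LF(B1) = LS(M) - sum(successors on chain B) = 12 - 2 = 10
LS = LF - duration = 10 - 3 = 7
Total float = LS - ES = 7 - 0 = 7

7


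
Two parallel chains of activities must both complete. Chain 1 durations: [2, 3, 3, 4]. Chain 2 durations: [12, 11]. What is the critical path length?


Path A total = 2 + 3 + 3 + 4 = 12
Path B total = 12 + 11 = 23
Critical path = longest path = max(12, 23) = 23

23


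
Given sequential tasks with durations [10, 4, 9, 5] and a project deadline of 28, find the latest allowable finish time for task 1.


LF(activity 1) = deadline - sum of successor durations
Successors: activities 2 through 4 with durations [4, 9, 5]
Sum of successor durations = 18
LF = 28 - 18 = 10

10


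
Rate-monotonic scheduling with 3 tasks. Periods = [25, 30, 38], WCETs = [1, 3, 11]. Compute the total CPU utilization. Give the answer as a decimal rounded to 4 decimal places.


Compute individual utilizations (exact fractions):
  Task 1: C/T = 1/25 (approx. 0.04)
  Task 2: C/T = 3/30 = 1/10 (approx. 0.1)
  Task 3: C/T = 11/38 (approx. 0.2895)
Total utilization U = 1/25 + 1/10 + 11/38 = 204/475
Rounded to 4 decimal places: U = 0.4295
RM (Liu & Layland) bound for 3 tasks = 0.779763; compare with U = 204/475 (approx. 0.429474)
U <= bound, so schedulable by RM sufficient condition.

0.4295


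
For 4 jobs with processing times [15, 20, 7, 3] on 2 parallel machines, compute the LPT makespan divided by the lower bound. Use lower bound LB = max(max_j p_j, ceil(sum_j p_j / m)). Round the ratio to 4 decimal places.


LPT order: [20, 15, 7, 3]
Machine loads after assignment: [23, 22]
LPT makespan = 23
Lower bound = max(max_job, ceil(total/2)) = max(20, 23) = 23
Ratio = 23 / 23 = 1.0

1.0


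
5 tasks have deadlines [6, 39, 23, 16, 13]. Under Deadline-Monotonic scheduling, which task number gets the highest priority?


Sort tasks by relative deadline (ascending):
  Task 1: deadline = 6
  Task 5: deadline = 13
  Task 4: deadline = 16
  Task 3: deadline = 23
  Task 2: deadline = 39
Priority order (highest first): [1, 5, 4, 3, 2]
Highest priority task = 1

1


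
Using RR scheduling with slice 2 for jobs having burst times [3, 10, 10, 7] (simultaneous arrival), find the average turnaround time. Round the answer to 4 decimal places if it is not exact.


Time quantum = 2
Execution trace:
  J1 runs 2 units, time = 2
  J2 runs 2 units, time = 4
  J3 runs 2 units, time = 6
  J4 runs 2 units, time = 8
  J1 runs 1 units, time = 9
  J2 runs 2 units, time = 11
  J3 runs 2 units, time = 13
  J4 runs 2 units, time = 15
  J2 runs 2 units, time = 17
  J3 runs 2 units, time = 19
  J4 runs 2 units, time = 21
  J2 runs 2 units, time = 23
  J3 runs 2 units, time = 25
  J4 runs 1 units, time = 26
  J2 runs 2 units, time = 28
  J3 runs 2 units, time = 30
Finish times: [9, 28, 30, 26]
Average turnaround = 93/4 = 23.25

23.25


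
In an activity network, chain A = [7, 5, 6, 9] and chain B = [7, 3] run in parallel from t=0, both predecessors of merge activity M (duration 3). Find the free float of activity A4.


ES(A4) = sum of predecessors on chain A = 18
EF(A4) = ES + duration = 18 + 9 = 27
Successor of A4 is M. ES(M) = max(sum(A), sum(B)) = max(27, 10) = 27
Free float = ES(successor) - EF(current) = 27 - 27 = 0

0


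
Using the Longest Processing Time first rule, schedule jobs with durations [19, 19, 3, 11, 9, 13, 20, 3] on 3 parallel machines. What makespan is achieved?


Sort jobs in decreasing order (LPT): [20, 19, 19, 13, 11, 9, 3, 3]
Assign each job to the least loaded machine:
  Machine 1: jobs [20, 9, 3], load = 32
  Machine 2: jobs [19, 13], load = 32
  Machine 3: jobs [19, 11, 3], load = 33
Makespan = max load = 33

33


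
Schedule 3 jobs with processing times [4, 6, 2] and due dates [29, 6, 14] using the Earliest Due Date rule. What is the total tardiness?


Sort by due date (EDD order): [(6, 6), (2, 14), (4, 29)]
Compute completion times and tardiness:
  Job 1: p=6, d=6, C=6, tardiness=max(0,6-6)=0
  Job 2: p=2, d=14, C=8, tardiness=max(0,8-14)=0
  Job 3: p=4, d=29, C=12, tardiness=max(0,12-29)=0
Total tardiness = 0

0


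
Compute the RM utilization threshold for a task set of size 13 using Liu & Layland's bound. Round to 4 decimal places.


Compute 2^(1/13) = 1.0547660765
Subtract 1: 1.0547660765 - 1 = 0.0547660765
Multiply by n: 13 * 0.0547660765 = 0.7119589945
Round to 4 dp: 0.7120

0.7120


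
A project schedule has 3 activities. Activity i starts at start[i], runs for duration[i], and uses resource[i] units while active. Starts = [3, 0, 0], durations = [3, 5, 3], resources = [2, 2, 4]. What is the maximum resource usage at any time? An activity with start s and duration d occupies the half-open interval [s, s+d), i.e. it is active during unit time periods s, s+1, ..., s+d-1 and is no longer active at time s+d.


Each activity i is active on [start_i, start_i + duration_i).
Compute total resource usage per time slot:
  t=0: active resources = [2, 4], total = 6
  t=1: active resources = [2, 4], total = 6
  t=2: active resources = [2, 4], total = 6
  t=3: active resources = [2, 2], total = 4
  t=4: active resources = [2, 2], total = 4
  t=5: active resources = [2], total = 2
Peak resource demand = 6

6


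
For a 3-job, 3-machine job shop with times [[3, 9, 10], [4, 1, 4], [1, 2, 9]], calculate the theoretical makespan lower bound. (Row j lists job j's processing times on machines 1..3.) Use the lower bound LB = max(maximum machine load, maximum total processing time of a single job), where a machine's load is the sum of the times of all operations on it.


Machine loads:
  Machine 1: 3 + 4 + 1 = 8
  Machine 2: 9 + 1 + 2 = 12
  Machine 3: 10 + 4 + 9 = 23
Max machine load = 23
Job totals:
  Job 1: 22
  Job 2: 9
  Job 3: 12
Max job total = 22
Lower bound = max(23, 22) = 23

23


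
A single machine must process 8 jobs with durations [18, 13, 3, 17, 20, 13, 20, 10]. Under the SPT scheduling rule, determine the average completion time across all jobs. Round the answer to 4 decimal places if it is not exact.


Sort jobs by processing time (SPT order): [3, 10, 13, 13, 17, 18, 20, 20]
Compute completion times sequentially:
  Job 1: processing = 3, completes at 3
  Job 2: processing = 10, completes at 13
  Job 3: processing = 13, completes at 26
  Job 4: processing = 13, completes at 39
  Job 5: processing = 17, completes at 56
  Job 6: processing = 18, completes at 74
  Job 7: processing = 20, completes at 94
  Job 8: processing = 20, completes at 114
Sum of completion times = 419
Average completion time = 419/8 = 52.375

52.375


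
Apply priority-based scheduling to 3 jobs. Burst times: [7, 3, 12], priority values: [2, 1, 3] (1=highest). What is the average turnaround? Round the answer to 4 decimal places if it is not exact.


Sort by priority (ascending = highest first):
Order: [(1, 3), (2, 7), (3, 12)]
Completion times:
  Priority 1, burst=3, C=3
  Priority 2, burst=7, C=10
  Priority 3, burst=12, C=22
Average turnaround = 35/3 = 11.6667

11.6667


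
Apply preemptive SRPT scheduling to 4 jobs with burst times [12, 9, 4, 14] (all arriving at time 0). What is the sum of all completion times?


Since all jobs arrive at t=0, SRPT equals SPT ordering.
SPT order: [4, 9, 12, 14]
Completion times:
  Job 1: p=4, C=4
  Job 2: p=9, C=13
  Job 3: p=12, C=25
  Job 4: p=14, C=39
Total completion time = 4 + 13 + 25 + 39 = 81

81


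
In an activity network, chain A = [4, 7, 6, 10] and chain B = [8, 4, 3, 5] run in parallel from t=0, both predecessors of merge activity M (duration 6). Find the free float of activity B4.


ES(B4) = sum of predecessors on chain B = 15
EF(B4) = ES + duration = 15 + 5 = 20
Successor of B4 is M. ES(M) = max(sum(A), sum(B)) = max(27, 20) = 27
Free float = ES(successor) - EF(current) = 27 - 20 = 7

7


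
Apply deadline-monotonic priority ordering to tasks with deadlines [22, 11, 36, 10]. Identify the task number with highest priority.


Sort tasks by relative deadline (ascending):
  Task 4: deadline = 10
  Task 2: deadline = 11
  Task 1: deadline = 22
  Task 3: deadline = 36
Priority order (highest first): [4, 2, 1, 3]
Highest priority task = 4

4


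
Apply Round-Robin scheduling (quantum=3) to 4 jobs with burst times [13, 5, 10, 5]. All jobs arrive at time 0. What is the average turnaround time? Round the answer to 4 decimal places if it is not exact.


Time quantum = 3
Execution trace:
  J1 runs 3 units, time = 3
  J2 runs 3 units, time = 6
  J3 runs 3 units, time = 9
  J4 runs 3 units, time = 12
  J1 runs 3 units, time = 15
  J2 runs 2 units, time = 17
  J3 runs 3 units, time = 20
  J4 runs 2 units, time = 22
  J1 runs 3 units, time = 25
  J3 runs 3 units, time = 28
  J1 runs 3 units, time = 31
  J3 runs 1 units, time = 32
  J1 runs 1 units, time = 33
Finish times: [33, 17, 32, 22]
Average turnaround = 104/4 = 26.0

26.0


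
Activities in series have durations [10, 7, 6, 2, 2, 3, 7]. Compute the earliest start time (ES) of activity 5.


Activity 5 starts after activities 1 through 4 complete.
Predecessor durations: [10, 7, 6, 2]
ES = 10 + 7 + 6 + 2 = 25

25


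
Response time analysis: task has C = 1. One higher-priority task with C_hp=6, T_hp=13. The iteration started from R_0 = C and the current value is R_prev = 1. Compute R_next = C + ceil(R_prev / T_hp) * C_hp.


R_next = C + ceil(R_prev / T_hp) * C_hp
ceil(1 / 13) = ceil(0.0769) = 1
Interference = 1 * 6 = 6
R_next = 1 + 6 = 7

7


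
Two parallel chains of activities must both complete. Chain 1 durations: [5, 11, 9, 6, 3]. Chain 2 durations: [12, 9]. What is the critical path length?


Path A total = 5 + 11 + 9 + 6 + 3 = 34
Path B total = 12 + 9 = 21
Critical path = longest path = max(34, 21) = 34

34


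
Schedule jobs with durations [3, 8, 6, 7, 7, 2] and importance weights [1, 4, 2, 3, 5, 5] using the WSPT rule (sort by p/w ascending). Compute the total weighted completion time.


Compute p/w ratios and sort ascending (WSPT): [(2, 5), (7, 5), (8, 4), (7, 3), (3, 1), (6, 2)]
Compute weighted completion times:
  Job (p=2,w=5): C=2, w*C=5*2=10
  Job (p=7,w=5): C=9, w*C=5*9=45
  Job (p=8,w=4): C=17, w*C=4*17=68
  Job (p=7,w=3): C=24, w*C=3*24=72
  Job (p=3,w=1): C=27, w*C=1*27=27
  Job (p=6,w=2): C=33, w*C=2*33=66
Total weighted completion time = 288

288


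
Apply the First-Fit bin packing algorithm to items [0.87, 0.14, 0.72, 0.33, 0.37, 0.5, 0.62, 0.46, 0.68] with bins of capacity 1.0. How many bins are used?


Place items sequentially using First-Fit:
  Item 0.87 -> new Bin 1
  Item 0.14 -> new Bin 2
  Item 0.72 -> Bin 2 (now 0.86)
  Item 0.33 -> new Bin 3
  Item 0.37 -> Bin 3 (now 0.7)
  Item 0.5 -> new Bin 4
  Item 0.62 -> new Bin 5
  Item 0.46 -> Bin 4 (now 0.96)
  Item 0.68 -> new Bin 6
Total bins used = 6

6


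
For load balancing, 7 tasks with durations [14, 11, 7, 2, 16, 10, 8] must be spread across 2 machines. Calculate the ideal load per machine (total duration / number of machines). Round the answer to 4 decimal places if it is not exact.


Total processing time = 14 + 11 + 7 + 2 + 16 + 10 + 8 = 68
Number of machines = 2
Ideal balanced load = 68 / 2 = 34.0

34.0


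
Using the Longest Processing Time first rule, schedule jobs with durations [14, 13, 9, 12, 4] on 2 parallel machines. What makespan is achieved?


Sort jobs in decreasing order (LPT): [14, 13, 12, 9, 4]
Assign each job to the least loaded machine:
  Machine 1: jobs [14, 9, 4], load = 27
  Machine 2: jobs [13, 12], load = 25
Makespan = max load = 27

27


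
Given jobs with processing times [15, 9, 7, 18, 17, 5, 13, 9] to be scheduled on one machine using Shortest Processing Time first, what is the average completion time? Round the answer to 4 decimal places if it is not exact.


Sort jobs by processing time (SPT order): [5, 7, 9, 9, 13, 15, 17, 18]
Compute completion times sequentially:
  Job 1: processing = 5, completes at 5
  Job 2: processing = 7, completes at 12
  Job 3: processing = 9, completes at 21
  Job 4: processing = 9, completes at 30
  Job 5: processing = 13, completes at 43
  Job 6: processing = 15, completes at 58
  Job 7: processing = 17, completes at 75
  Job 8: processing = 18, completes at 93
Sum of completion times = 337
Average completion time = 337/8 = 42.125

42.125


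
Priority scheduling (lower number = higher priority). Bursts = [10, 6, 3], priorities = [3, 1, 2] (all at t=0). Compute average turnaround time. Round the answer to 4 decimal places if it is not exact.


Sort by priority (ascending = highest first):
Order: [(1, 6), (2, 3), (3, 10)]
Completion times:
  Priority 1, burst=6, C=6
  Priority 2, burst=3, C=9
  Priority 3, burst=10, C=19
Average turnaround = 34/3 = 11.3333

11.3333


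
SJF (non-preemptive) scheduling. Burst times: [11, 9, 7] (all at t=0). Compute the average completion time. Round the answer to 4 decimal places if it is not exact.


SJF order (ascending): [7, 9, 11]
Completion times:
  Job 1: burst=7, C=7
  Job 2: burst=9, C=16
  Job 3: burst=11, C=27
Average completion = 50/3 = 16.6667

16.6667


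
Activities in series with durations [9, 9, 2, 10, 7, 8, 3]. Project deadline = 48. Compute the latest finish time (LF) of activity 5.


LF(activity 5) = deadline - sum of successor durations
Successors: activities 6 through 7 with durations [8, 3]
Sum of successor durations = 11
LF = 48 - 11 = 37

37


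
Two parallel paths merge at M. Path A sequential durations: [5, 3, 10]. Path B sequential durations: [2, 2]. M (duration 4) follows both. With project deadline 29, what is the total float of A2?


Forward pass: ES(A2) = sum of predecessors on chain A = 5
EF = ES + duration = 5 + 3 = 8
Backward pass: LF(M) = deadline = 29; LS(M) = 29 - 4 = 25
LF(A2) = LS(M) - sum(successors on chain A) = 25 - 10 = 15
LS = LF - duration = 15 - 3 = 12
Total float = LS - ES = 12 - 5 = 7

7


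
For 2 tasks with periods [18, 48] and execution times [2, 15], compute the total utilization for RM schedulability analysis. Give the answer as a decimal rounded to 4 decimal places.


Compute individual utilizations (exact fractions):
  Task 1: C/T = 2/18 = 1/9 (approx. 0.1111)
  Task 2: C/T = 15/48 = 5/16 (approx. 0.3125)
Total utilization U = 1/9 + 5/16 = 61/144
Rounded to 4 decimal places: U = 0.4236
RM (Liu & Layland) bound for 2 tasks = 0.828427; compare with U = 61/144 (approx. 0.423611)
U <= bound, so schedulable by RM sufficient condition.

0.4236


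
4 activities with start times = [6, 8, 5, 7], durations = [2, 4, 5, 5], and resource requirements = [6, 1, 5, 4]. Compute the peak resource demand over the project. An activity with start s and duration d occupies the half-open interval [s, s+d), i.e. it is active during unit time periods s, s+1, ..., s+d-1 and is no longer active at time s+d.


Each activity i is active on [start_i, start_i + duration_i).
Compute total resource usage per time slot:
  t=0: active resources = [], total = 0
  t=1: active resources = [], total = 0
  t=2: active resources = [], total = 0
  t=3: active resources = [], total = 0
  t=4: active resources = [], total = 0
  t=5: active resources = [5], total = 5
  t=6: active resources = [6, 5], total = 11
  t=7: active resources = [6, 5, 4], total = 15
  t=8: active resources = [1, 5, 4], total = 10
  t=9: active resources = [1, 5, 4], total = 10
  t=10: active resources = [1, 4], total = 5
  t=11: active resources = [1, 4], total = 5
Peak resource demand = 15

15


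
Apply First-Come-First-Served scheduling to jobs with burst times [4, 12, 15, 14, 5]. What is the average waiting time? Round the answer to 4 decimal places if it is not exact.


FCFS order (as given): [4, 12, 15, 14, 5]
Waiting times:
  Job 1: wait = 0
  Job 2: wait = 4
  Job 3: wait = 16
  Job 4: wait = 31
  Job 5: wait = 45
Sum of waiting times = 96
Average waiting time = 96/5 = 19.2

19.2


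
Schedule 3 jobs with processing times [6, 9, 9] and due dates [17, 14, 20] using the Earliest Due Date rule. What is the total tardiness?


Sort by due date (EDD order): [(9, 14), (6, 17), (9, 20)]
Compute completion times and tardiness:
  Job 1: p=9, d=14, C=9, tardiness=max(0,9-14)=0
  Job 2: p=6, d=17, C=15, tardiness=max(0,15-17)=0
  Job 3: p=9, d=20, C=24, tardiness=max(0,24-20)=4
Total tardiness = 4

4


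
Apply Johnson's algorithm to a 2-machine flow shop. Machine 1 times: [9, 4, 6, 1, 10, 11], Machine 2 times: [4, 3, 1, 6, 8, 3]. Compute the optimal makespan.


Apply Johnson's rule:
  Group 1 (a <= b): [(4, 1, 6)]
  Group 2 (a > b): [(5, 10, 8), (1, 9, 4), (2, 4, 3), (6, 11, 3), (3, 6, 1)]
Optimal job order: [4, 5, 1, 2, 6, 3]
Schedule:
  Job 4: M1 done at 1, M2 done at 7
  Job 5: M1 done at 11, M2 done at 19
  Job 1: M1 done at 20, M2 done at 24
  Job 2: M1 done at 24, M2 done at 27
  Job 6: M1 done at 35, M2 done at 38
  Job 3: M1 done at 41, M2 done at 42
Makespan = 42

42


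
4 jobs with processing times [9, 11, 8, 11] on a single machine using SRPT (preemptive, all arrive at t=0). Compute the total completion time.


Since all jobs arrive at t=0, SRPT equals SPT ordering.
SPT order: [8, 9, 11, 11]
Completion times:
  Job 1: p=8, C=8
  Job 2: p=9, C=17
  Job 3: p=11, C=28
  Job 4: p=11, C=39
Total completion time = 8 + 17 + 28 + 39 = 92

92


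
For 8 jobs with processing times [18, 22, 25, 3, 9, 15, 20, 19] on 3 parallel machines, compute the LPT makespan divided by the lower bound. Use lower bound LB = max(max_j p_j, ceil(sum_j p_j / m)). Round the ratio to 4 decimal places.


LPT order: [25, 22, 20, 19, 18, 15, 9, 3]
Machine loads after assignment: [43, 40, 48]
LPT makespan = 48
Lower bound = max(max_job, ceil(total/3)) = max(25, 44) = 44
Ratio = 48 / 44 = 1.0909

1.0909


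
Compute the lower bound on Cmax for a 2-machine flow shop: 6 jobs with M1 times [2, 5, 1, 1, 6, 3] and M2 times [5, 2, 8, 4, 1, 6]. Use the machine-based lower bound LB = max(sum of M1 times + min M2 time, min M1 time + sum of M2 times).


LB1 = sum(M1 times) + min(M2 times) = 18 + 1 = 19
LB2 = min(M1 times) + sum(M2 times) = 1 + 26 = 27
Lower bound = max(LB1, LB2) = max(19, 27) = 27

27


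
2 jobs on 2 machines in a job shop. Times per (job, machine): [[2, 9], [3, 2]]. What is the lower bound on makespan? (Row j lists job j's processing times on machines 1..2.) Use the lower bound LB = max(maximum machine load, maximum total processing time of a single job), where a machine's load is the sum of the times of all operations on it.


Machine loads:
  Machine 1: 2 + 3 = 5
  Machine 2: 9 + 2 = 11
Max machine load = 11
Job totals:
  Job 1: 11
  Job 2: 5
Max job total = 11
Lower bound = max(11, 11) = 11

11


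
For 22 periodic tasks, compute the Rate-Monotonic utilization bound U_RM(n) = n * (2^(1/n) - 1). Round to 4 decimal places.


Compute 2^(1/22) = 1.0320082797
Subtract 1: 1.0320082797 - 1 = 0.0320082797
Multiply by n: 22 * 0.0320082797 = 0.7041821534
Round to 4 dp: 0.7042

0.7042


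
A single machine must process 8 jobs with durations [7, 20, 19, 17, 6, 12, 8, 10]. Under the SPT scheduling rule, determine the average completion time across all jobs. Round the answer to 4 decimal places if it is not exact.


Sort jobs by processing time (SPT order): [6, 7, 8, 10, 12, 17, 19, 20]
Compute completion times sequentially:
  Job 1: processing = 6, completes at 6
  Job 2: processing = 7, completes at 13
  Job 3: processing = 8, completes at 21
  Job 4: processing = 10, completes at 31
  Job 5: processing = 12, completes at 43
  Job 6: processing = 17, completes at 60
  Job 7: processing = 19, completes at 79
  Job 8: processing = 20, completes at 99
Sum of completion times = 352
Average completion time = 352/8 = 44.0

44.0


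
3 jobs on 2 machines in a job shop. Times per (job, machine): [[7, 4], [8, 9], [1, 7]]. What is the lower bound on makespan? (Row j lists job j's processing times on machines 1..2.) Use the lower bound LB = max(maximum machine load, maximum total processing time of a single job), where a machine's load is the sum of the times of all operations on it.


Machine loads:
  Machine 1: 7 + 8 + 1 = 16
  Machine 2: 4 + 9 + 7 = 20
Max machine load = 20
Job totals:
  Job 1: 11
  Job 2: 17
  Job 3: 8
Max job total = 17
Lower bound = max(20, 17) = 20

20


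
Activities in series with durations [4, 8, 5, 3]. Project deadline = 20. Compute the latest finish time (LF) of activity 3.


LF(activity 3) = deadline - sum of successor durations
Successors: activities 4 through 4 with durations [3]
Sum of successor durations = 3
LF = 20 - 3 = 17

17


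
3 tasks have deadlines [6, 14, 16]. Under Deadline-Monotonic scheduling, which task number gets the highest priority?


Sort tasks by relative deadline (ascending):
  Task 1: deadline = 6
  Task 2: deadline = 14
  Task 3: deadline = 16
Priority order (highest first): [1, 2, 3]
Highest priority task = 1

1


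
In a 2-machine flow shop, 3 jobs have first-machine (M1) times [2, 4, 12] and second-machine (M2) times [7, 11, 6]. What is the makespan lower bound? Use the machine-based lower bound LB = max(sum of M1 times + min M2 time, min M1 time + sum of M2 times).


LB1 = sum(M1 times) + min(M2 times) = 18 + 6 = 24
LB2 = min(M1 times) + sum(M2 times) = 2 + 24 = 26
Lower bound = max(LB1, LB2) = max(24, 26) = 26

26


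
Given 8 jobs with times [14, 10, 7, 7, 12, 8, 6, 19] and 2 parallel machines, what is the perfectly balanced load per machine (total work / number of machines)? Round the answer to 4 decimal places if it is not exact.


Total processing time = 14 + 10 + 7 + 7 + 12 + 8 + 6 + 19 = 83
Number of machines = 2
Ideal balanced load = 83 / 2 = 41.5

41.5


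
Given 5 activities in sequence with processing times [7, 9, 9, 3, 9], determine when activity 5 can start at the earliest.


Activity 5 starts after activities 1 through 4 complete.
Predecessor durations: [7, 9, 9, 3]
ES = 7 + 9 + 9 + 3 = 28

28


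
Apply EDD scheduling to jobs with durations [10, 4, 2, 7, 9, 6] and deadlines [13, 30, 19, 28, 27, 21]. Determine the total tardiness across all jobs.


Sort by due date (EDD order): [(10, 13), (2, 19), (6, 21), (9, 27), (7, 28), (4, 30)]
Compute completion times and tardiness:
  Job 1: p=10, d=13, C=10, tardiness=max(0,10-13)=0
  Job 2: p=2, d=19, C=12, tardiness=max(0,12-19)=0
  Job 3: p=6, d=21, C=18, tardiness=max(0,18-21)=0
  Job 4: p=9, d=27, C=27, tardiness=max(0,27-27)=0
  Job 5: p=7, d=28, C=34, tardiness=max(0,34-28)=6
  Job 6: p=4, d=30, C=38, tardiness=max(0,38-30)=8
Total tardiness = 14

14


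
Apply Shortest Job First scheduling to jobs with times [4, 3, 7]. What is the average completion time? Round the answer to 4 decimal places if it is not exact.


SJF order (ascending): [3, 4, 7]
Completion times:
  Job 1: burst=3, C=3
  Job 2: burst=4, C=7
  Job 3: burst=7, C=14
Average completion = 24/3 = 8.0

8.0


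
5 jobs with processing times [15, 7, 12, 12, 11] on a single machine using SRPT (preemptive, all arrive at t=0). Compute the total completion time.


Since all jobs arrive at t=0, SRPT equals SPT ordering.
SPT order: [7, 11, 12, 12, 15]
Completion times:
  Job 1: p=7, C=7
  Job 2: p=11, C=18
  Job 3: p=12, C=30
  Job 4: p=12, C=42
  Job 5: p=15, C=57
Total completion time = 7 + 18 + 30 + 42 + 57 = 154

154


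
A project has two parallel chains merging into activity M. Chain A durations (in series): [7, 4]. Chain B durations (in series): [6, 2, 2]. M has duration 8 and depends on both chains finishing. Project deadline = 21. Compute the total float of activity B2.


Forward pass: ES(B2) = sum of predecessors on chain B = 6
EF = ES + duration = 6 + 2 = 8
Backward pass: LF(M) = deadline = 21; LS(M) = 21 - 8 = 13
LF(B2) = LS(M) - sum(successors on chain B) = 13 - 2 = 11
LS = LF - duration = 11 - 2 = 9
Total float = LS - ES = 9 - 6 = 3

3


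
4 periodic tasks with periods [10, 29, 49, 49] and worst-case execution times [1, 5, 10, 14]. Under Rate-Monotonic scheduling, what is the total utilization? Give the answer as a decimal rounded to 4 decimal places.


Compute individual utilizations (exact fractions):
  Task 1: C/T = 1/10 (approx. 0.1)
  Task 2: C/T = 5/29 (approx. 0.1724)
  Task 3: C/T = 10/49 (approx. 0.2041)
  Task 4: C/T = 14/49 = 2/7 (approx. 0.2857)
Total utilization U = 1/10 + 5/29 + 10/49 + 2/7 = 10831/14210
Rounded to 4 decimal places: U = 0.7622
RM (Liu & Layland) bound for 4 tasks = 0.756828; compare with U = 10831/14210 (approx. 0.762210)
bound < U <= 1, so the RM sufficient condition is not met (inconclusive; an exact test such as response-time analysis is needed).

0.7622


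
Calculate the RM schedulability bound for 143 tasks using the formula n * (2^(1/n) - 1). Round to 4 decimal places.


Compute 2^(1/143) = 1.0048589497
Subtract 1: 1.0048589497 - 1 = 0.0048589497
Multiply by n: 143 * 0.0048589497 = 0.6948298071
Round to 4 dp: 0.6948

0.6948


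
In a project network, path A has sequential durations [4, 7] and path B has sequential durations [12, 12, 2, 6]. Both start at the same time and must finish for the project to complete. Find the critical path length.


Path A total = 4 + 7 = 11
Path B total = 12 + 12 + 2 + 6 = 32
Critical path = longest path = max(11, 32) = 32

32


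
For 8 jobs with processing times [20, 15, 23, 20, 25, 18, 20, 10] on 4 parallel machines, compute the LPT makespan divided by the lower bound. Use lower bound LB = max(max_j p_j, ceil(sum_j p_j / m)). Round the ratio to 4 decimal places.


LPT order: [25, 23, 20, 20, 20, 18, 15, 10]
Machine loads after assignment: [35, 38, 40, 38]
LPT makespan = 40
Lower bound = max(max_job, ceil(total/4)) = max(25, 38) = 38
Ratio = 40 / 38 = 1.0526

1.0526


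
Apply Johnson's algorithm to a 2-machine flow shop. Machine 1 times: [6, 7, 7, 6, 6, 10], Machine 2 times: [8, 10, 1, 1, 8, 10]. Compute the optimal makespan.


Apply Johnson's rule:
  Group 1 (a <= b): [(1, 6, 8), (5, 6, 8), (2, 7, 10), (6, 10, 10)]
  Group 2 (a > b): [(3, 7, 1), (4, 6, 1)]
Optimal job order: [1, 5, 2, 6, 3, 4]
Schedule:
  Job 1: M1 done at 6, M2 done at 14
  Job 5: M1 done at 12, M2 done at 22
  Job 2: M1 done at 19, M2 done at 32
  Job 6: M1 done at 29, M2 done at 42
  Job 3: M1 done at 36, M2 done at 43
  Job 4: M1 done at 42, M2 done at 44
Makespan = 44

44


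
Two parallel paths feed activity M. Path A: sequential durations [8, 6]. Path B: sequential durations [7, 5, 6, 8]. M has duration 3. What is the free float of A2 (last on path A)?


ES(A2) = sum of predecessors on chain A = 8
EF(A2) = ES + duration = 8 + 6 = 14
Successor of A2 is M. ES(M) = max(sum(A), sum(B)) = max(14, 26) = 26
Free float = ES(successor) - EF(current) = 26 - 14 = 12

12


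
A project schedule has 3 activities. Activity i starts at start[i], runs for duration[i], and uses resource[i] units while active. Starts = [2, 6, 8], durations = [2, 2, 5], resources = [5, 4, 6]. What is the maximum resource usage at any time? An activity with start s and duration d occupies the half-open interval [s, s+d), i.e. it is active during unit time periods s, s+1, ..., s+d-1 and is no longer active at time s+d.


Each activity i is active on [start_i, start_i + duration_i).
Compute total resource usage per time slot:
  t=0: active resources = [], total = 0
  t=1: active resources = [], total = 0
  t=2: active resources = [5], total = 5
  t=3: active resources = [5], total = 5
  t=4: active resources = [], total = 0
  t=5: active resources = [], total = 0
  t=6: active resources = [4], total = 4
  t=7: active resources = [4], total = 4
  t=8: active resources = [6], total = 6
  t=9: active resources = [6], total = 6
  t=10: active resources = [6], total = 6
  t=11: active resources = [6], total = 6
  t=12: active resources = [6], total = 6
Peak resource demand = 6

6


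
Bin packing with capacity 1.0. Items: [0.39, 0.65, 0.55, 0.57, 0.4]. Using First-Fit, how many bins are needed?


Place items sequentially using First-Fit:
  Item 0.39 -> new Bin 1
  Item 0.65 -> new Bin 2
  Item 0.55 -> Bin 1 (now 0.94)
  Item 0.57 -> new Bin 3
  Item 0.4 -> Bin 3 (now 0.97)
Total bins used = 3

3


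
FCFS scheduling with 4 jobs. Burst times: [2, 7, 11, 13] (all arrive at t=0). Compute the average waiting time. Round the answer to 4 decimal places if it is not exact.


FCFS order (as given): [2, 7, 11, 13]
Waiting times:
  Job 1: wait = 0
  Job 2: wait = 2
  Job 3: wait = 9
  Job 4: wait = 20
Sum of waiting times = 31
Average waiting time = 31/4 = 7.75

7.75


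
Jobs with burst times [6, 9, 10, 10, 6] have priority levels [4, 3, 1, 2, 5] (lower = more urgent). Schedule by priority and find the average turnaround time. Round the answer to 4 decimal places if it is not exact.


Sort by priority (ascending = highest first):
Order: [(1, 10), (2, 10), (3, 9), (4, 6), (5, 6)]
Completion times:
  Priority 1, burst=10, C=10
  Priority 2, burst=10, C=20
  Priority 3, burst=9, C=29
  Priority 4, burst=6, C=35
  Priority 5, burst=6, C=41
Average turnaround = 135/5 = 27.0

27.0


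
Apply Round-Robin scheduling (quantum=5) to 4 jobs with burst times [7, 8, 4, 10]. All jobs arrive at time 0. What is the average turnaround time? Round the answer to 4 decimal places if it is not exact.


Time quantum = 5
Execution trace:
  J1 runs 5 units, time = 5
  J2 runs 5 units, time = 10
  J3 runs 4 units, time = 14
  J4 runs 5 units, time = 19
  J1 runs 2 units, time = 21
  J2 runs 3 units, time = 24
  J4 runs 5 units, time = 29
Finish times: [21, 24, 14, 29]
Average turnaround = 88/4 = 22.0

22.0


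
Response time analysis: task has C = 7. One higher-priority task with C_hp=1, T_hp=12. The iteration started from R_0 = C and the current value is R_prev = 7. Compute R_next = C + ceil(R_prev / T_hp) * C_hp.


R_next = C + ceil(R_prev / T_hp) * C_hp
ceil(7 / 12) = ceil(0.5833) = 1
Interference = 1 * 1 = 1
R_next = 7 + 1 = 8

8


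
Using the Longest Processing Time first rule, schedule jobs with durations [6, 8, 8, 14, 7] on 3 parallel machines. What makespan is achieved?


Sort jobs in decreasing order (LPT): [14, 8, 8, 7, 6]
Assign each job to the least loaded machine:
  Machine 1: jobs [14], load = 14
  Machine 2: jobs [8, 7], load = 15
  Machine 3: jobs [8, 6], load = 14
Makespan = max load = 15

15


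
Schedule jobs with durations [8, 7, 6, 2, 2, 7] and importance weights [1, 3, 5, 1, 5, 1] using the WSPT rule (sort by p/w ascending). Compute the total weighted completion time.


Compute p/w ratios and sort ascending (WSPT): [(2, 5), (6, 5), (2, 1), (7, 3), (7, 1), (8, 1)]
Compute weighted completion times:
  Job (p=2,w=5): C=2, w*C=5*2=10
  Job (p=6,w=5): C=8, w*C=5*8=40
  Job (p=2,w=1): C=10, w*C=1*10=10
  Job (p=7,w=3): C=17, w*C=3*17=51
  Job (p=7,w=1): C=24, w*C=1*24=24
  Job (p=8,w=1): C=32, w*C=1*32=32
Total weighted completion time = 167

167


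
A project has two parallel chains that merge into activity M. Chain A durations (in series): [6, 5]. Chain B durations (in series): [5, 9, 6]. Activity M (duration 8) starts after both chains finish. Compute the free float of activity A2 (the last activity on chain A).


ES(A2) = sum of predecessors on chain A = 6
EF(A2) = ES + duration = 6 + 5 = 11
Successor of A2 is M. ES(M) = max(sum(A), sum(B)) = max(11, 20) = 20
Free float = ES(successor) - EF(current) = 20 - 11 = 9

9


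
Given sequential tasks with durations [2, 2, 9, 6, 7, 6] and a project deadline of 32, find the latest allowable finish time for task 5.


LF(activity 5) = deadline - sum of successor durations
Successors: activities 6 through 6 with durations [6]
Sum of successor durations = 6
LF = 32 - 6 = 26

26


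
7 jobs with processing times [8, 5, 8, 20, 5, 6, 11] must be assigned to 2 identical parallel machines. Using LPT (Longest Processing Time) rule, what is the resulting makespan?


Sort jobs in decreasing order (LPT): [20, 11, 8, 8, 6, 5, 5]
Assign each job to the least loaded machine:
  Machine 1: jobs [20, 6, 5], load = 31
  Machine 2: jobs [11, 8, 8, 5], load = 32
Makespan = max load = 32

32
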